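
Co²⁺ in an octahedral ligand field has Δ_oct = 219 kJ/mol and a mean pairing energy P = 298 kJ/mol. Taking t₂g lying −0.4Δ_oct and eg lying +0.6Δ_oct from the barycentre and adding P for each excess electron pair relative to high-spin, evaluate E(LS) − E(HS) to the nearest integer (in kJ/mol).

Group 9 minus oxidation state +2 gives a d⁷ configuration for Co²⁺.
In the high-spin limit (t₂g⁵ eg²) the orbital term is -0.8Δ_oct = -175 kJ/mol, with no excess pairing.
For low-spin the configuration is t₂g⁶ eg¹: orbital energy -1.8 × 219 = -394 kJ/mol, and 1 additional pair relative to high-spin adds 298 kJ/mol, giving -96 kJ/mol.
The difference is -96 − (-175) = 79 kJ/mol, so high-spin lies lower.

79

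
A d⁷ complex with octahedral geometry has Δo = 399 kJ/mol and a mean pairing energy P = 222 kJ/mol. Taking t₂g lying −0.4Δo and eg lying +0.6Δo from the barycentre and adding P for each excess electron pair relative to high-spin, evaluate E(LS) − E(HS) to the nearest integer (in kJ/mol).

High-spin: t₂g⁵ eg², CFSE = -0.8Δo = -319 kJ/mol.
Low-spin t₂g⁶ eg¹ gives -1.8Δo = -718 kJ/mol, but forming 1 extra pair costs 1P = 222 kJ/mol, so E(LS) = -718 + 222 = -496 kJ/mol.
Thus E(LS) − E(HS) = -177 kJ/mol.

-177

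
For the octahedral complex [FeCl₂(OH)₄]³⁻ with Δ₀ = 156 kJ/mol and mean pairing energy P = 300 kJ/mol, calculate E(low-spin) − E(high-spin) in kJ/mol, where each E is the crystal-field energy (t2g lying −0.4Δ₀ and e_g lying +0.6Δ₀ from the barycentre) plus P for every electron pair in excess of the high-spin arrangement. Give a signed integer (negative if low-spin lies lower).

288

Ligand charges: 2×(-1) from Cl⁻ and 4×(-1) from OH⁻ sum to -6; with overall charge -3, Fe is +3.
Group 8 minus oxidation state +3 gives a d⁵ configuration for Fe³⁺.
High-spin d⁵ fills as t2g^3 e_g^2 with CFSE 3(−0.4) + 2(+0.6) = 0.0Δ₀ = 0 kJ/mol.
Low-spin: t2g^5 e_g^0, orbital CFSE = -2.0Δ₀ = -312 kJ/mol; plus 2 excess pairs × P = +600 kJ/mol; total 288 kJ/mol.
The difference is 288 − (0) = 288 kJ/mol, so high-spin lies lower.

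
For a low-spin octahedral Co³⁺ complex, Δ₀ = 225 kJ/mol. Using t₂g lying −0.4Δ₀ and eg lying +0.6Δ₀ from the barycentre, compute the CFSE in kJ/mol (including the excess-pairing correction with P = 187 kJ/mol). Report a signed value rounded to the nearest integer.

Co is in group 9, so Co³⁺ is d⁶ (9 − 3 = 6).
The d⁶ electrons fill as t₂g⁶ eg⁰.
CFSE(orbital) = 6×(-0.4Δ₀) + 0×(0.6Δ₀) = -2.4Δ₀; with Δ₀ = 225 kJ/mol that is -540 kJ/mol.
High-spin d⁶ would be t₂g⁴ eg² with 1 pair; low-spin has 3, so 2 excess pairs cost +2P = +374 kJ/mol.
Net CFSE = -540 + 374 = -166 kJ/mol.

-166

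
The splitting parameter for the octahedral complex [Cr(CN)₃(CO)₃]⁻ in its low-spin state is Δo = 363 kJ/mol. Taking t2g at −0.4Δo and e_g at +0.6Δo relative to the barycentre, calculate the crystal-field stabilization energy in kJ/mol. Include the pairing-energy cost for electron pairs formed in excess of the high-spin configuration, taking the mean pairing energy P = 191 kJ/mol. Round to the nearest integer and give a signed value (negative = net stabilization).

Ligand charges: 3×(-1) from CN⁻ and 3×(+0) from CO sum to -3; with overall charge -1, Cr is +2.
Cr sits in group 6; removing 2 electrons leaves Cr²⁺ with 6 − 2 = 4 d electrons.
The d⁴ electrons fill as t2g^4 e_g^0.
Orbital CFSE = 4(-0.4) + 0(0.6) = -1.6Δo = -1.6 × 363 = -581 kJ/mol.
Pairing penalty: 1 pair vs 0 in the high-spin reference → 1 extra × P = 191 kJ/mol.
Combining: -581 + 191 = -390 kJ/mol.

-390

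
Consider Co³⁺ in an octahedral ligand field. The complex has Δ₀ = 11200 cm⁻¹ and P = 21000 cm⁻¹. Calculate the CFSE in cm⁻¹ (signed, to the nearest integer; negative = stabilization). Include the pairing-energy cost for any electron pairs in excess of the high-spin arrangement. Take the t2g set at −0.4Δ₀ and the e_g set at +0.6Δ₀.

Co sits in group 9; removing 3 electrons leaves Co³⁺ with 9 − 3 = 6 d electrons.
Here Δ₀ < P (11200 < 21000), so the high-spin state is favoured.
That gives t2g^4 e_g^2.
Orbital CFSE = -0.4Δ₀ = -0.4 × 11200 = -4480 cm⁻¹.
High-spin has no excess pairs, so no pairing correction applies.

-4480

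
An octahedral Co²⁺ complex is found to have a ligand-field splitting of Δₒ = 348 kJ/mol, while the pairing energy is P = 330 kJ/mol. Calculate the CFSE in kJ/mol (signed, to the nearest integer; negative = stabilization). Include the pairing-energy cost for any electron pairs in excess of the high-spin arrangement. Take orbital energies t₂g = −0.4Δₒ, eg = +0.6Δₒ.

Co²⁺: group 9, so d-count = 9 − 2 = 7.
With Δₒ > P the complex is low-spin.
Filling d⁷ accordingly: t₂g⁶ eg¹.
Orbital CFSE = -1.8Δₒ = -1.8 × 348 = -626 kJ/mol.
Excess pairs vs high-spin: 3 − 2 = 1; pairing cost = +330 kJ/mol.
Net CFSE = -626 + 330 = -296 kJ/mol.

-296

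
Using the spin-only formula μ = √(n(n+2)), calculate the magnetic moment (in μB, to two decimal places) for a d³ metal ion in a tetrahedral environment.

Tetrahedral fields are weak (Δₜ ≈ 4/9 Δₒ), so electrons fill high-spin.
Configuration: e² t₂¹ → 3 unpaired electrons.
μ(spin-only) = √[3(3+2)] = √15 ≈ 3.87 μB.

3.87 μB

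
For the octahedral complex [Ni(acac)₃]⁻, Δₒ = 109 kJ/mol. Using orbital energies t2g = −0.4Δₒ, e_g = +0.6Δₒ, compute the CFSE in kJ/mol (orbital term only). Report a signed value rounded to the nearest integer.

-131

Each acac⁻ contributes -1; 3 × (-1) = -3. With overall charge -1, Ni is in the +2 oxidation state.
Ni is in group 10, so Ni²⁺ is d⁸ (10 − 2 = 8).
For octahedral d⁸ the high- and low-spin configurations coincide.
Electron filling gives t2g^6 e_g^2.
The orbital stabilization is -1.2Δₒ = -1.2 × 109 = -131 kJ/mol.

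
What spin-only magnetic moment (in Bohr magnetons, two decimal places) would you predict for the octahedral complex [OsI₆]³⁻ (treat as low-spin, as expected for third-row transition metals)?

Each I⁻ contributes -1; 6 × (-1) = -6. With overall charge -3, Os is in the +3 oxidation state.
Os³⁺: group 8, so d-count = 8 − 3 = 5.
Configuration: t₂g⁵ eg⁰ → 1 unpaired electron.
μ(spin-only) = √[1(1+2)] = √3 ≈ 1.73 Bohr magnetons.

1.73 Bohr magnetons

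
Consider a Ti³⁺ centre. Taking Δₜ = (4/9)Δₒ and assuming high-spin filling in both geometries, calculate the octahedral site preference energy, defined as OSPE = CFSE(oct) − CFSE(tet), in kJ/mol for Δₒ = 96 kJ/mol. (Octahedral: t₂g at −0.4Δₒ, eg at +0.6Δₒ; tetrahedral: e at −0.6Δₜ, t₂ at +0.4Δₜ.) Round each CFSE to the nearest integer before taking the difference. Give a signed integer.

-12

Group 4 minus oxidation state +3 gives a d¹ configuration for Ti³⁺.
Octahedral high-spin t₂g¹ eg⁰: CFSE = -0.4 × 96 = -38 kJ/mol.
Tetrahedral e¹ t₂⁰ gives -0.6Δₜ = -0.6 × (4/9) × 96 = -26 kJ/mol.
OSPE = CFSE(oct) − CFSE(tet) = -38 − (-26) = -12 kJ/mol.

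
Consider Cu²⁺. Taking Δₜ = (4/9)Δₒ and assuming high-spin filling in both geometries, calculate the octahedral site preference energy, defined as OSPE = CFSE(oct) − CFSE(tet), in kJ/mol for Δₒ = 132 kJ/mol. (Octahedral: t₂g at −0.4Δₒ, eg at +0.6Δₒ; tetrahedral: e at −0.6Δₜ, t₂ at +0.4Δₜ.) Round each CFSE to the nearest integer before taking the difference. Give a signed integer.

Group 11 minus oxidation state +2 gives a d⁹ configuration for Cu²⁺.
Octahedral (high-spin): t2g^6 e_g^3, CFSE = 6(−0.4) + 3(+0.6) = -0.6Δₒ = -0.6 × 132 = -79 kJ/mol.
Tetrahedral e^4 t2^5 gives -0.4Δₜ = -0.4 × (4/9) × 132 = -23 kJ/mol.
OSPE = -79 − (-23) = -56 kJ/mol.

-56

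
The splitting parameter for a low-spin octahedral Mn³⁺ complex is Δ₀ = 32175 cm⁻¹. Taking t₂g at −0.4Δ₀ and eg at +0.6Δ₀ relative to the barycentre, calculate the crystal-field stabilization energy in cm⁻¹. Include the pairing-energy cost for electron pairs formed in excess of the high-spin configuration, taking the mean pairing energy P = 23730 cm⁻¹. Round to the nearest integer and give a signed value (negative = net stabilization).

Mn is in group 7, so Mn³⁺ is d⁴ (7 − 3 = 4).
Electron filling gives t₂g⁴ eg⁰.
Orbital CFSE = 4(-0.4) + 0(0.6) = -1.6Δ₀ = -1.6 × 32175 = -51480 cm⁻¹.
Pairing penalty: 1 pair vs 0 in the high-spin reference → 1 extra × P = 23730 cm⁻¹.
Combining: -51480 + 23730 = -27750 cm⁻¹.

-27750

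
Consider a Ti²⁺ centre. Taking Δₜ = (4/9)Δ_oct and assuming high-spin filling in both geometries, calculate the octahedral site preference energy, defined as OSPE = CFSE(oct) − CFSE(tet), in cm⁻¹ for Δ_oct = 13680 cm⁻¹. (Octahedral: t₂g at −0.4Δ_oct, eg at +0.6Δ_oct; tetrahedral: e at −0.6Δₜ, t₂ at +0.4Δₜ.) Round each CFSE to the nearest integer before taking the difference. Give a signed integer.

Ti²⁺: group 4, so d-count = 4 − 2 = 2.
In an octahedral site d² (HS) is t₂g² eg⁰, giving CFSE(oct) = -0.8Δ_oct = -10944 cm⁻¹.
In a tetrahedral site the filling is e² t₂⁰: CFSE(tet) = -1.2Δₜ = -1.2 × (4/9)(13680) = -7296 cm⁻¹.
OSPE = -10944 − (-7296) = -3648 cm⁻¹.

-3648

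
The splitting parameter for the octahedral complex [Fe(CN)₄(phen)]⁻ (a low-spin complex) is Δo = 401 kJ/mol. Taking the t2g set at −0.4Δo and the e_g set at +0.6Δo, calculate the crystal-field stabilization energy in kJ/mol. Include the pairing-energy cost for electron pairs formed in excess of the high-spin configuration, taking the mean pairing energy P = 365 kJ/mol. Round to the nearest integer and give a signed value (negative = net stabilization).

-72

Ligand charges: 4×(-1) from CN⁻ and 1×(+0) from phen sum to -4; with overall charge -1, Fe is +3.
Group 8 minus oxidation state +3 gives a d⁵ configuration for Fe³⁺.
Electron filling gives t2g^5 e_g^0.
CFSE(orbital) = 5×(-0.4Δo) + 0×(0.6Δo) = -2.0Δo; with Δo = 401 kJ/mol that is -802 kJ/mol.
High-spin d⁵ would be t2g^3 e_g^2 with 0 pairs; low-spin has 2, so 2 excess pairs cost +2P = +730 kJ/mol.
Combining: -802 + 730 = -72 kJ/mol.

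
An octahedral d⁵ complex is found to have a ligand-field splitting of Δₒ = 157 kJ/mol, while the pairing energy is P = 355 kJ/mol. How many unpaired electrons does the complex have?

5

Here Δₒ < P (157 < 355), so the high-spin state is favoured.
Filling d⁵ accordingly: t2g^3 e_g^2.
Unpaired electrons: 5.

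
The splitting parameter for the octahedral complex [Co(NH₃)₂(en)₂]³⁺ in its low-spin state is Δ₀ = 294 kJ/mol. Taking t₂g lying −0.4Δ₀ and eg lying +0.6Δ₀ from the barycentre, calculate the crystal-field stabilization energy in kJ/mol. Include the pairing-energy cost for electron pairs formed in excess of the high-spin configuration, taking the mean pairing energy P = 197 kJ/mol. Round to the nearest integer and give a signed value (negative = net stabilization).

-312

Ligand charges: 2×(+0) from NH₃ and 2×(+0) from en sum to +0; with overall charge +3, Co is +3.
Co sits in group 9; removing 3 electrons leaves Co³⁺ with 9 − 3 = 6 d electrons.
Configuration: t₂g⁶ eg⁰.
CFSE(orbital) = 6×(-0.4Δ₀) + 0×(0.6Δ₀) = -2.4Δ₀; with Δ₀ = 294 kJ/mol that is -706 kJ/mol.
Relative to high-spin t₂g⁴ eg² (1 paired), the low-spin configuration has 2 additional pairs, contributing +2 × 197 = +394 kJ/mol.
Overall CFSE = -706 + 394 = -312 kJ/mol.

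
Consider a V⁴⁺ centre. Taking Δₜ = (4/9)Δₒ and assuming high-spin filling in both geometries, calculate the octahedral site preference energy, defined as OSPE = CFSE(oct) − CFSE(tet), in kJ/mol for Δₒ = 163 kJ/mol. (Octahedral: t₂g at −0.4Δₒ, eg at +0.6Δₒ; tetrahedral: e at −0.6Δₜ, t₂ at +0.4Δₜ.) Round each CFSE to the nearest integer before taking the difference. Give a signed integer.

-22

Group 5 minus oxidation state +4 gives a d¹ configuration for V⁴⁺.
In an octahedral site d¹ (HS) is t₂g¹ eg⁰, giving CFSE(oct) = -0.4Δₒ = -65 kJ/mol.
Tetrahedral e¹ t₂⁰ gives -0.6Δₜ = -0.6 × (4/9) × 163 = -43 kJ/mol.
Subtracting, OSPE = -65 − (-43) = -22 kJ/mol.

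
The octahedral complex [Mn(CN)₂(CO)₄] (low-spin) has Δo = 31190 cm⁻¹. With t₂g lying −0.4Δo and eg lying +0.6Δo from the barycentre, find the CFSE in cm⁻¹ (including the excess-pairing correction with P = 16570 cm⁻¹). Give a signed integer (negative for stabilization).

Ligand charges: 2×(-1) from CN⁻ and 4×(+0) from CO sum to -2; with overall charge +0, Mn is +2.
Mn²⁺: group 7, so d-count = 7 − 2 = 5.
The d⁵ electrons fill as t₂g⁵ eg⁰.
The orbital stabilization is -2.0Δo = -2.0 × 31190 = -62380 cm⁻¹.
Relative to high-spin t₂g³ eg² (0 paired), the low-spin configuration has 2 additional pairs, contributing +2 × 16570 = +33140 cm⁻¹.
Net CFSE = -62380 + 33140 = -29240 cm⁻¹.

-29240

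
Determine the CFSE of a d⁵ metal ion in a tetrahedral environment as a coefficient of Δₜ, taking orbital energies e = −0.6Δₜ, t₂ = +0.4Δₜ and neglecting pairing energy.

Tetrahedral fields are weak (Δₜ ≈ 4/9 Δₒ), so electrons fill high-spin.
Configuration: e² t₂³.
CFSE = 2(-0.6Δₜ) + 3(0.4Δₜ) = -1.2Δₜ + 1.2Δₜ = 0.0Δₜ.

0.0 Δₜ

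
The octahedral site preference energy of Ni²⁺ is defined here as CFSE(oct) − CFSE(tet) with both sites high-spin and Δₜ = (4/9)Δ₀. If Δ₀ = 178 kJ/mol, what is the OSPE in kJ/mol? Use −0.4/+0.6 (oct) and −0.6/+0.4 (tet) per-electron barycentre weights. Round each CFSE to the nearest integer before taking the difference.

-151

Ni sits in group 10; removing 2 electrons leaves Ni²⁺ with 10 − 2 = 8 d electrons.
In an octahedral site d⁸ (HS) is t₂g⁶ eg², giving CFSE(oct) = -1.2Δ₀ = -214 kJ/mol.
In a tetrahedral site the filling is e⁴ t₂⁴: CFSE(tet) = -0.8Δₜ = -0.8 × (4/9)(178) = -63 kJ/mol.
OSPE = CFSE(oct) − CFSE(tet) = -214 − (-63) = -151 kJ/mol.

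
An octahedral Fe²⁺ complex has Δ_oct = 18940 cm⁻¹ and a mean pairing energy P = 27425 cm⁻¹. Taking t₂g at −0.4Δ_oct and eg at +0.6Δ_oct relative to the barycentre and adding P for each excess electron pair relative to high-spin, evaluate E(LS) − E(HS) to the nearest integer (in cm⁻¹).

Fe sits in group 8; removing 2 electrons leaves Fe²⁺ with 8 − 2 = 6 d electrons.
High-spin d⁶ fills as t₂g⁴ eg² with CFSE 4(−0.4) + 2(+0.6) = -0.4Δ_oct = -7576 cm⁻¹.
Low-spin: t₂g⁶ eg⁰, orbital CFSE = -2.4Δ_oct = -45456 cm⁻¹; plus 2 excess pairs × P = +54850 cm⁻¹; total 9394 cm⁻¹.
The difference is 9394 − (-7576) = 16970 cm⁻¹, so high-spin lies lower.

16970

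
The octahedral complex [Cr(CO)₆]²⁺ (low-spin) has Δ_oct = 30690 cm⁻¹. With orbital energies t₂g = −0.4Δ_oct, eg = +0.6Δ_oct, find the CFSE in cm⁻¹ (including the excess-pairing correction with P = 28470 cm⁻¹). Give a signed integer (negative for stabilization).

-20634

CO is neutral, so the +2 overall charge sits on Cr: oxidation state +2.
Cr is in group 6, so Cr²⁺ is d⁴ (6 − 2 = 4).
Configuration: t₂g⁴ eg⁰.
The orbital stabilization is -1.6Δ_oct = -1.6 × 30690 = -49104 cm⁻¹.
High-spin d⁴ would be t₂g³ eg¹ with 0 pairs; low-spin has 1, so 1 excess pair costs +1P = +28470 cm⁻¹.
Net CFSE = -49104 + 28470 = -20634 cm⁻¹.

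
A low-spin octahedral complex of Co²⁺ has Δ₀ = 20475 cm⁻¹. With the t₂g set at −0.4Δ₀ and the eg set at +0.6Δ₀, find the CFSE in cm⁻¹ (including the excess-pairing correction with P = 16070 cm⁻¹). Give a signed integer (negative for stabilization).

Co is in group 9, so Co²⁺ is d⁷ (9 − 2 = 7).
The d⁷ electrons fill as t₂g⁶ eg¹.
The orbital stabilization is -1.8Δ₀ = -1.8 × 20475 = -36855 cm⁻¹.
Relative to high-spin t₂g⁵ eg² (2 paired), the low-spin configuration has 1 additional pair, contributing +1 × 16070 = +16070 cm⁻¹.
Net CFSE = -36855 + 16070 = -20785 cm⁻¹.

-20785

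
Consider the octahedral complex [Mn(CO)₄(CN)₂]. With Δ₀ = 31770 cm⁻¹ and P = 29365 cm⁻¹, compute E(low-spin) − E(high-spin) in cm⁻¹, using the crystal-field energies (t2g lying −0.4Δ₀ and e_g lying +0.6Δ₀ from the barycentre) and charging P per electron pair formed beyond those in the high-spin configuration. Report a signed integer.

Ligand charges: 4×(+0) from CO and 2×(-1) from CN⁻ sum to -2; with overall charge +0, Mn is +2.
Mn sits in group 7; removing 2 electrons leaves Mn²⁺ with 7 − 2 = 5 d electrons.
High-spin: t2g^3 e_g^2, CFSE = 0.0Δ₀ = 0 cm⁻¹.
For low-spin the configuration is t2g^5 e_g^0: orbital energy -2.0 × 31770 = -63540 cm⁻¹, and 2 additional pairs relative to high-spin add 58730 cm⁻¹, giving -4810 cm⁻¹.
E(LS) − E(HS) = -4810 − (0) = -4810 cm⁻¹.

-4810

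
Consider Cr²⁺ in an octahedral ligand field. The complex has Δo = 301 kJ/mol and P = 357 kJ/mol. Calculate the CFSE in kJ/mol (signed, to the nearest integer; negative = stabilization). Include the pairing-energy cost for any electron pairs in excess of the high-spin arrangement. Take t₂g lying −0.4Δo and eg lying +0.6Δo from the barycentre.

Cr sits in group 6; removing 2 electrons leaves Cr²⁺ with 6 − 2 = 4 d electrons.
With Δo < P the complex is high-spin.
That gives t₂g³ eg¹.
Orbital CFSE = -0.6Δo = -0.6 × 301 = -181 kJ/mol.
High-spin has no excess pairs, so no pairing correction applies.

-181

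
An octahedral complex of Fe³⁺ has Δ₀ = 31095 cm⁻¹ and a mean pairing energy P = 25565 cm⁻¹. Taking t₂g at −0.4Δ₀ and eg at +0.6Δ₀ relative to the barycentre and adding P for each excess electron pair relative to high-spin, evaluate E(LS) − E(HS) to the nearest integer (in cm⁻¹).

-11060

Fe sits in group 8; removing 3 electrons leaves Fe³⁺ with 8 − 3 = 5 d electrons.
High-spin: t₂g³ eg², CFSE = 0.0Δ₀ = 0 cm⁻¹.
Low-spin: t₂g⁵ eg⁰, orbital CFSE = -2.0Δ₀ = -62190 cm⁻¹; plus 2 excess pairs × P = +51130 cm⁻¹; total -11060 cm⁻¹.
Thus E(LS) − E(HS) = -11060 cm⁻¹.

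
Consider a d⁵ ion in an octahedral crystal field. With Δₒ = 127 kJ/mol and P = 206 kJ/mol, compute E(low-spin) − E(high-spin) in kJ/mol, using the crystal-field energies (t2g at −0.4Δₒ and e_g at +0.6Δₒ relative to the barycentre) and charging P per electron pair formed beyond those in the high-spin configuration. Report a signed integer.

High-spin: t2g^3 e_g^2, CFSE = 0.0Δₒ = 0 kJ/mol.
For low-spin the configuration is t2g^5 e_g^0: orbital energy -2.0 × 127 = -254 kJ/mol, and 2 additional pairs relative to high-spin add 412 kJ/mol, giving 158 kJ/mol.
E(LS) − E(HS) = 158 − (0) = 158 kJ/mol.

158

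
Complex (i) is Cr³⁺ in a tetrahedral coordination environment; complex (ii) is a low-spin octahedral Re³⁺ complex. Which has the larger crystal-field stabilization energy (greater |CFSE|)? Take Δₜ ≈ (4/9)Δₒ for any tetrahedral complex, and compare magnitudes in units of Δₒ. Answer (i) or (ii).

(i): Cr³⁺: group 6, so d-count = 6 − 3 = 3; Tetrahedral splitting is small, so the complex is high-spin; e² t₂¹, CFSE = -0.8Δₜ ≈ -0.36Δₒ.
(ii): Group 7 minus oxidation state +3 gives a d⁴ configuration for Re³⁺; t₂g⁴ eg⁰, CFSE = -1.6Δₒ.
So (ii) has the larger |CFSE|.

(ii)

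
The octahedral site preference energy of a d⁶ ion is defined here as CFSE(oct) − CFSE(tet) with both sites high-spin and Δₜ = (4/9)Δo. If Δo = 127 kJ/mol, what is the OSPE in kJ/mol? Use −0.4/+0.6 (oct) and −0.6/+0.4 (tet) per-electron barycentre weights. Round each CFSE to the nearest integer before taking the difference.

-17

Octahedral high-spin t₂g⁴ eg²: CFSE = -0.4 × 127 = -51 kJ/mol.
Tetrahedral: e³ t₂³, CFSE = 3(−0.6) + 3(+0.4) = -0.6Δₜ = -0.6 × (4/9) × 127 = -34 kJ/mol.
Subtracting, OSPE = -51 − (-34) = -17 kJ/mol.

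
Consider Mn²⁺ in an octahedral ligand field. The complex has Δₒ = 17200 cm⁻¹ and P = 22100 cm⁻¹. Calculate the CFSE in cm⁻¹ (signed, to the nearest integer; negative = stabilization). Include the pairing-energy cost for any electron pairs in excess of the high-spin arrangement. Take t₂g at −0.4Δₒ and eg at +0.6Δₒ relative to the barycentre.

0

Mn is in group 7, so Mn²⁺ is d⁵ (7 − 2 = 5).
Since Δₒ = 17200 cm⁻¹ < P = 22100 cm⁻¹, the complex adopts the high-spin configuration.
That gives t₂g³ eg².
Orbital CFSE = 0.0Δₒ = 0.0 × 17200 = 0 cm⁻¹.
High-spin has no excess pairs, so no pairing correction applies.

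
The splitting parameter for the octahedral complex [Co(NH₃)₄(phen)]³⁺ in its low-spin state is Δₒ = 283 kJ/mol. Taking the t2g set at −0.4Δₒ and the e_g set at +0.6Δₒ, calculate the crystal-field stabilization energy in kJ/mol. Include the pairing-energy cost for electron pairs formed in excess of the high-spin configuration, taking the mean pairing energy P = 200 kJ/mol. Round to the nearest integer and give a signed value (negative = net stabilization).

Ligand charges: 4×(+0) from NH₃ and 1×(+0) from phen sum to +0; with overall charge +3, Co is +3.
Co is in group 9, so Co³⁺ is d⁶ (9 − 3 = 6).
Electron filling gives t2g^6 e_g^0.
CFSE(orbital) = 6×(-0.4Δₒ) + 0×(0.6Δₒ) = -2.4Δₒ; with Δₒ = 283 kJ/mol that is -679 kJ/mol.
High-spin d⁶ would be t2g^4 e_g^2 with 1 pair; low-spin has 3, so 2 excess pairs cost +2P = +400 kJ/mol.
Combining: -679 + 400 = -279 kJ/mol.

-279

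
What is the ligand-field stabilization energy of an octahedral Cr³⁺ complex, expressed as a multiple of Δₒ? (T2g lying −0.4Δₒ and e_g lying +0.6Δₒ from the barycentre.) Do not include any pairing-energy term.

Cr sits in group 6; removing 3 electrons leaves Cr³⁺ with 6 − 3 = 3 d electrons.
Configuration: t2g^3 e_g^0.
CFSE = 3(-0.4Δₒ) + 0(0.6Δₒ) = -1.2Δₒ + 0.0Δₒ = -1.2Δₒ.

-1.2 Δₒ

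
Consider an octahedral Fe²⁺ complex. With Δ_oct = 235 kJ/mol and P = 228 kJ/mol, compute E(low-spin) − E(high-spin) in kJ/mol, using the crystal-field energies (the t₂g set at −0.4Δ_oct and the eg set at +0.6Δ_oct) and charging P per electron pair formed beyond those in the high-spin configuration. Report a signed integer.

-14

Group 8 minus oxidation state +2 gives a d⁶ configuration for Fe²⁺.
High-spin d⁶ fills as t₂g⁴ eg² with CFSE 4(−0.4) + 2(+0.6) = -0.4Δ_oct = -94 kJ/mol.
Low-spin: t₂g⁶ eg⁰, orbital CFSE = -2.4Δ_oct = -564 kJ/mol; plus 2 excess pairs × P = +456 kJ/mol; total -108 kJ/mol.
E(LS) − E(HS) = -108 − (-94) = -14 kJ/mol.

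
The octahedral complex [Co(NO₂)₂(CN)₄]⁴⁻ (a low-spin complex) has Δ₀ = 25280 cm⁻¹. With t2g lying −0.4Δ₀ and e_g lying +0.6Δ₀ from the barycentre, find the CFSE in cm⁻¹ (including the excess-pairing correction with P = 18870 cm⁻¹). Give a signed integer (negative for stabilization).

Ligand charges: 2×(-1) from NO₂⁻ and 4×(-1) from CN⁻ sum to -6; with overall charge -4, Co is +2.
Co sits in group 9; removing 2 electrons leaves Co²⁺ with 9 − 2 = 7 d electrons.
The d⁷ electrons fill as t2g^6 e_g^1.
The orbital stabilization is -1.8Δ₀ = -1.8 × 25280 = -45504 cm⁻¹.
Pairing penalty: 3 pairs vs 2 in the high-spin reference → 1 extra × P = 18870 cm⁻¹.
Net CFSE = -45504 + 18870 = -26634 cm⁻¹.

-26634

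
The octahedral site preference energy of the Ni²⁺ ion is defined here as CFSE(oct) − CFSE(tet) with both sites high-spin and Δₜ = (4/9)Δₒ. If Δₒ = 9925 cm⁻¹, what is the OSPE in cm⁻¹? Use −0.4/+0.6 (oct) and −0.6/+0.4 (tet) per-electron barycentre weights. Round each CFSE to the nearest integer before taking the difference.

-8381

Group 10 minus oxidation state +2 gives a d⁸ configuration for Ni²⁺.
In an octahedral site d⁸ (HS) is t2g^6 e_g^2, giving CFSE(oct) = -1.2Δₒ = -11910 cm⁻¹.
In a tetrahedral site the filling is e^4 t2^4: CFSE(tet) = -0.8Δₜ = -0.8 × (4/9)(9925) = -3529 cm⁻¹.
OSPE = -11910 − (-3529) = -8381 cm⁻¹.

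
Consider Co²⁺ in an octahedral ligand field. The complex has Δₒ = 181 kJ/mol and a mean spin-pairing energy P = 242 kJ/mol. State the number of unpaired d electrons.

Co²⁺: group 9, so d-count = 9 − 2 = 7.
With Δₒ < P the complex is high-spin.
That gives t₂g⁵ eg².
Unpaired electrons: 3.

3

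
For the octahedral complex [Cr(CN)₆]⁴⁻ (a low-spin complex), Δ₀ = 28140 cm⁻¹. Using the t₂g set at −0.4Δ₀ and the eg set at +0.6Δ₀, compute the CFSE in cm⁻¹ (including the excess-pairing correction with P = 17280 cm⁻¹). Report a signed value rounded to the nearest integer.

Each CN⁻ contributes -1; 6 × (-1) = -6. With overall charge -4, Cr is in the +2 oxidation state.
Cr sits in group 6; removing 2 electrons leaves Cr²⁺ with 6 − 2 = 4 d electrons.
Configuration: t₂g⁴ eg⁰.
The orbital stabilization is -1.6Δ₀ = -1.6 × 28140 = -45024 cm⁻¹.
Pairing penalty: 1 pair vs 0 in the high-spin reference → 1 extra × P = 17280 cm⁻¹.
Net CFSE = -45024 + 17280 = -27744 cm⁻¹.

-27744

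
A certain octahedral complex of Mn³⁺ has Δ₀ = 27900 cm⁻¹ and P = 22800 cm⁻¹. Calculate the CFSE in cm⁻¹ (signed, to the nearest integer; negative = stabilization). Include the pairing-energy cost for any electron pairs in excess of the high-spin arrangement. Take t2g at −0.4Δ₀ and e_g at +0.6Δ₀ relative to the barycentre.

-21840

Group 7 minus oxidation state +3 gives a d⁴ configuration for Mn³⁺.
Since Δ₀ = 27900 cm⁻¹ > P = 22800 cm⁻¹, the complex adopts the low-spin configuration.
Configuration: t2g^4 e_g^0.
Orbital CFSE = -1.6Δ₀ = -1.6 × 27900 = -44640 cm⁻¹.
Excess pairs vs high-spin: 1 − 0 = 1; pairing cost = +22800 cm⁻¹.
Net CFSE = -44640 + 22800 = -21840 cm⁻¹.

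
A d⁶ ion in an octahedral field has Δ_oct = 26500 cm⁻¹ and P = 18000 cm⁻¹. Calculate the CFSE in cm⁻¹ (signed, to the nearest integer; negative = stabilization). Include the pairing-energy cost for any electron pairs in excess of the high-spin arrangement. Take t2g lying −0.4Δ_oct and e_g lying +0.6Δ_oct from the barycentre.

-27600

Here Δ_oct > P (26500 > 18000), so the low-spin state is favoured.
Configuration: t2g^6 e_g^0.
Orbital CFSE = -2.4Δ_oct = -2.4 × 26500 = -63600 cm⁻¹.
Excess pairs vs high-spin: 3 − 1 = 2; pairing cost = +36000 cm⁻¹.
Net CFSE = -63600 + 36000 = -27600 cm⁻¹.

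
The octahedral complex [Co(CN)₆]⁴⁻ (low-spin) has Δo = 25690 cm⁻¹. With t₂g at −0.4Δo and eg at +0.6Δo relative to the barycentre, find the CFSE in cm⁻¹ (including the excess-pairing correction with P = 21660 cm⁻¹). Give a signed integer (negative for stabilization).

Each CN⁻ contributes -1; 6 × (-1) = -6. With overall charge -4, Co is in the +2 oxidation state.
Co sits in group 9; removing 2 electrons leaves Co²⁺ with 9 − 2 = 7 d electrons.
The d⁷ electrons fill as t₂g⁶ eg¹.
Orbital CFSE = 6(-0.4) + 1(0.6) = -1.8Δo = -1.8 × 25690 = -46242 cm⁻¹.
Pairing penalty: 3 pairs vs 2 in the high-spin reference → 1 extra × P = 21660 cm⁻¹.
Overall CFSE = -46242 + 21660 = -24582 cm⁻¹.

-24582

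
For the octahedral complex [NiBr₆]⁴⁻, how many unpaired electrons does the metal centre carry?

2

Each Br⁻ contributes -1; 6 × (-1) = -6. With overall charge -4, Ni is in the +2 oxidation state.
Ni sits in group 10; removing 2 electrons leaves Ni²⁺ with 10 − 2 = 8 d electrons.
Configuration: t2g^6 e_g^2, giving 2 unpaired electrons.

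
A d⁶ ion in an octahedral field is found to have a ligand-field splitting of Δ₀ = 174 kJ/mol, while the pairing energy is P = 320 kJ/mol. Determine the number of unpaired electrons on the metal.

With Δ₀ < P the complex is high-spin.
Configuration: t₂g⁴ eg².
Unpaired electrons: 4.

4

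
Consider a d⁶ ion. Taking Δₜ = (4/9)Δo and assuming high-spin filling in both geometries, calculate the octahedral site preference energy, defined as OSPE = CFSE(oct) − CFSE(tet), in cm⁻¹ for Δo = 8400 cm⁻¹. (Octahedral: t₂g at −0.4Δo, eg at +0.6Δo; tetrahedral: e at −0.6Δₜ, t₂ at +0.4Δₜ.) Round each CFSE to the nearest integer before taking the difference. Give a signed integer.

-1120

Octahedral (high-spin): t2g^4 e_g^2, CFSE = 4(−0.4) + 2(+0.6) = -0.4Δo = -0.4 × 8400 = -3360 cm⁻¹.
Tetrahedral: e^3 t2^3, CFSE = 3(−0.6) + 3(+0.4) = -0.6Δₜ = -0.6 × (4/9) × 8400 = -2240 cm⁻¹.
OSPE = CFSE(oct) − CFSE(tet) = -3360 − (-2240) = -1120 cm⁻¹.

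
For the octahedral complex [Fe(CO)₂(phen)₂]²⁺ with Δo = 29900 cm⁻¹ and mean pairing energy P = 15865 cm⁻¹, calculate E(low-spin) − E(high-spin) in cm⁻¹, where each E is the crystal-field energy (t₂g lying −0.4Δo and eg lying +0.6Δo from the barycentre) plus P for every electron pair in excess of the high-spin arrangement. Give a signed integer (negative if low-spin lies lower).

Ligand charges: 2×(+0) from CO and 2×(+0) from phen sum to +0; with overall charge +2, Fe is +2.
Group 8 minus oxidation state +2 gives a d⁶ configuration for Fe²⁺.
In the high-spin limit (t₂g⁴ eg²) the orbital term is -0.4Δo = -11960 cm⁻¹, with no excess pairing.
For low-spin the configuration is t₂g⁶ eg⁰: orbital energy -2.4 × 29900 = -71760 cm⁻¹, and 2 additional pairs relative to high-spin add 31730 cm⁻¹, giving -40030 cm⁻¹.
E(LS) − E(HS) = -40030 − (-11960) = -28070 cm⁻¹.

-28070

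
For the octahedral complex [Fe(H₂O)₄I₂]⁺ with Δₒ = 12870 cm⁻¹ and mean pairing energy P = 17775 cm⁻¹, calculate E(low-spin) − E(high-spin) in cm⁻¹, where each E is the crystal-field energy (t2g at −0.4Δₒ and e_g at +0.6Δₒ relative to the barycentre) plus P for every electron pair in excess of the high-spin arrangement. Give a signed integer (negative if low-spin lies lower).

Ligand charges: 4×(+0) from H₂O and 2×(-1) from I⁻ sum to -2; with overall charge +1, Fe is +3.
Group 8 minus oxidation state +3 gives a d⁵ configuration for Fe³⁺.
High-spin: t2g^3 e_g^2, CFSE = 0.0Δₒ = 0 cm⁻¹.
Low-spin t2g^5 e_g^0 gives -2.0Δₒ = -25740 cm⁻¹, but forming 2 extra pairs costs 2P = 35550 cm⁻¹, so E(LS) = -25740 + 35550 = 9810 cm⁻¹.
E(LS) − E(HS) = 9810 − (0) = 9810 cm⁻¹.

9810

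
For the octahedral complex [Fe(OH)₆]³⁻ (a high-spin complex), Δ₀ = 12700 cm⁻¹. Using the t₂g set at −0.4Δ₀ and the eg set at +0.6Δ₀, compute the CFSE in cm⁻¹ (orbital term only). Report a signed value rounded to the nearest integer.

Each OH⁻ contributes -1; 6 × (-1) = -6. With overall charge -3, Fe is in the +3 oxidation state.
Fe³⁺: group 8, so d-count = 8 − 3 = 5.
Configuration: t₂g³ eg².
Orbital CFSE = 3(-0.4) + 2(0.6) = 0.0Δ₀ = 0.0 × 12700 = 0 cm⁻¹.

0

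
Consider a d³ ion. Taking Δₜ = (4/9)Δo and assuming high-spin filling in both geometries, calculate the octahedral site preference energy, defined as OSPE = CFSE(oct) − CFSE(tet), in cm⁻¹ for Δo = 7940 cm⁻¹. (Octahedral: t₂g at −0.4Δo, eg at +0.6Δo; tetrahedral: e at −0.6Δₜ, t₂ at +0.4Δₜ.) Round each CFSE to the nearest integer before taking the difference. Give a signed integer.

-6705

Octahedral high-spin t₂g³ eg⁰: CFSE = -1.2 × 7940 = -9528 cm⁻¹.
Tetrahedral e² t₂¹ gives -0.8Δₜ = -0.8 × (4/9) × 7940 = -2823 cm⁻¹.
Subtracting, OSPE = -9528 − (-2823) = -6705 cm⁻¹.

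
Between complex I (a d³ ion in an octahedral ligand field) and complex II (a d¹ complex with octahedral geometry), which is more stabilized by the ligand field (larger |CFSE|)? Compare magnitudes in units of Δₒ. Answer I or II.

I: For octahedral d³ the high- and low-spin configurations coincide; t2g^3 e_g^0, CFSE = -1.2Δₒ.
II: For octahedral d¹ the high- and low-spin configurations coincide; t2g^1 e_g^0, CFSE = -0.4Δₒ.
So I has the larger |CFSE|.

I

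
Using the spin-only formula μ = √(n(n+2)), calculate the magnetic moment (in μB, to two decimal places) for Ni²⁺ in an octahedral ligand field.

2.83 μB

Ni sits in group 10; removing 2 electrons leaves Ni²⁺ with 10 − 2 = 8 d electrons.
Configuration: t₂g⁶ eg² → 2 unpaired electrons.
μ(spin-only) = √[2(2+2)] = √8 ≈ 2.83 μB.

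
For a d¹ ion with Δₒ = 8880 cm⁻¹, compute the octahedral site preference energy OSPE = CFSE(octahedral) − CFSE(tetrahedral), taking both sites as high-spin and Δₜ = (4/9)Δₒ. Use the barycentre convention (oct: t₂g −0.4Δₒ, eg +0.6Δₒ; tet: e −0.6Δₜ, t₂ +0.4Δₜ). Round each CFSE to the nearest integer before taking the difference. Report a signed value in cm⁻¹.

In an octahedral site d¹ (HS) is t2g^1 e_g^0, giving CFSE(oct) = -0.4Δₒ = -3552 cm⁻¹.
In a tetrahedral site the filling is e^1 t2^0: CFSE(tet) = -0.6Δₜ = -0.6 × (4/9)(8880) = -2368 cm⁻¹.
OSPE = -3552 − (-2368) = -1184 cm⁻¹.

-1184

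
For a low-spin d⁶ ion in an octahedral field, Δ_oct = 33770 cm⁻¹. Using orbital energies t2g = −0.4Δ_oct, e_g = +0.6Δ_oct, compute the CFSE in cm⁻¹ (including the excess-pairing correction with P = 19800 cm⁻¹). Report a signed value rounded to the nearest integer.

-41448

The d⁶ electrons fill as t2g^6 e_g^0.
The orbital stabilization is -2.4Δ_oct = -2.4 × 33770 = -81048 cm⁻¹.
Pairing penalty: 3 pairs vs 1 in the high-spin reference → 2 extra × P = 39600 cm⁻¹.
Net CFSE = -81048 + 39600 = -41448 cm⁻¹.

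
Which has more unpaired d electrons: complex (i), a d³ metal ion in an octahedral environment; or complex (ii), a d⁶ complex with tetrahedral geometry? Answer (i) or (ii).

(ii)

(i): For octahedral d³ the high- and low-spin configurations coincide; t₂g³ eg⁰ → 3 unpaired.
(ii): With tetrahedral geometry the complex is necessarily high-spin; e³ t₂³ → 4 unpaired.
So (ii) has more unpaired electrons.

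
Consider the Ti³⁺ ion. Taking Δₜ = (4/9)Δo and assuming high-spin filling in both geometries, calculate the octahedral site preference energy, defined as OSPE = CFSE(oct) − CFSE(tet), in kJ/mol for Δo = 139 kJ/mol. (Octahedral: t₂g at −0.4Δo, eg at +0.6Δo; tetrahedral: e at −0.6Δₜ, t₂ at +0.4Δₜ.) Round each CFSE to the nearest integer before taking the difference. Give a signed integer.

-19

Ti³⁺: group 4, so d-count = 4 − 3 = 1.
Octahedral high-spin t2g^1 e_g^0: CFSE = -0.4 × 139 = -56 kJ/mol.
In a tetrahedral site the filling is e^1 t2^0: CFSE(tet) = -0.6Δₜ = -0.6 × (4/9)(139) = -37 kJ/mol.
OSPE = CFSE(oct) − CFSE(tet) = -56 − (-37) = -19 kJ/mol.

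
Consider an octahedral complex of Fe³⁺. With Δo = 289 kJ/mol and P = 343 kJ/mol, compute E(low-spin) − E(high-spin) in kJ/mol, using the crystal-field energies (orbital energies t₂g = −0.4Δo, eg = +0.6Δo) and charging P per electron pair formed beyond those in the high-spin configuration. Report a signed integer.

Fe sits in group 8; removing 3 electrons leaves Fe³⁺ with 8 − 3 = 5 d electrons.
In the high-spin limit (t₂g³ eg²) the orbital term is 0.0Δo = 0 kJ/mol, with no excess pairing.
Low-spin t₂g⁵ eg⁰ gives -2.0Δo = -578 kJ/mol, but forming 2 extra pairs costs 2P = 686 kJ/mol, so E(LS) = -578 + 686 = 108 kJ/mol.
E(LS) − E(HS) = 108 − (0) = 108 kJ/mol.

108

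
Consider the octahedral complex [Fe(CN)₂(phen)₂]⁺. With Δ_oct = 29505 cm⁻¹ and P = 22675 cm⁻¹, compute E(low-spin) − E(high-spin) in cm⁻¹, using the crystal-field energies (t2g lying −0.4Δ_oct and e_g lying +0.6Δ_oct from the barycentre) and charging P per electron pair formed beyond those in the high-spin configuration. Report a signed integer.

Ligand charges: 2×(-1) from CN⁻ and 2×(+0) from phen sum to -2; with overall charge +1, Fe is +3.
Fe³⁺: group 8, so d-count = 8 − 3 = 5.
High-spin d⁵ fills as t2g^3 e_g^2 with CFSE 3(−0.4) + 2(+0.6) = 0.0Δ_oct = 0 cm⁻¹.
For low-spin the configuration is t2g^5 e_g^0: orbital energy -2.0 × 29505 = -59010 cm⁻¹, and 2 additional pairs relative to high-spin add 45350 cm⁻¹, giving -13660 cm⁻¹.
The difference is -13660 − (0) = -13660 cm⁻¹, so low-spin lies lower.

-13660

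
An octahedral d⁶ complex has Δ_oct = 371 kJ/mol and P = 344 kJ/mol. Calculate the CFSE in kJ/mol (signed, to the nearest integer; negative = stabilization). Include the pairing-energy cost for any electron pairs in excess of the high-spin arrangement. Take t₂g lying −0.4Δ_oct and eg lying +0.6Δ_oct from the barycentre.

Δ_oct > P, so pairing is preferred: the ground state is low-spin.
Configuration: t₂g⁶ eg⁰.
Orbital CFSE = -2.4Δ_oct = -2.4 × 371 = -890 kJ/mol.
Excess pairs vs high-spin: 3 − 1 = 2; pairing cost = +688 kJ/mol.
Net CFSE = -890 + 688 = -202 kJ/mol.

-202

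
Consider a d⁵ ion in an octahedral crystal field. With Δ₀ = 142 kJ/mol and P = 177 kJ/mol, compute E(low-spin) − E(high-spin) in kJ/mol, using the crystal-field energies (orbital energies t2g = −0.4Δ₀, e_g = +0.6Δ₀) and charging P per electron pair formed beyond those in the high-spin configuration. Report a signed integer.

High-spin: t2g^3 e_g^2, CFSE = 0.0Δ₀ = 0 kJ/mol.
Low-spin: t2g^5 e_g^0, orbital CFSE = -2.0Δ₀ = -284 kJ/mol; plus 2 excess pairs × P = +354 kJ/mol; total 70 kJ/mol.
E(LS) − E(HS) = 70 − (0) = 70 kJ/mol.

70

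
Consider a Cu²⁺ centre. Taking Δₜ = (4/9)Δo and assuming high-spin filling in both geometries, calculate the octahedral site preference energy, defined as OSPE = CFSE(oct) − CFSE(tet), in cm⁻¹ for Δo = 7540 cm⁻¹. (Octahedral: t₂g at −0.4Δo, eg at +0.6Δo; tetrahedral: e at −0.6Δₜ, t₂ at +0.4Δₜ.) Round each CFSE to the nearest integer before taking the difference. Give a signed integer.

Group 11 minus oxidation state +2 gives a d⁹ configuration for Cu²⁺.
In an octahedral site d⁹ (HS) is t₂g⁶ eg³, giving CFSE(oct) = -0.6Δo = -4524 cm⁻¹.
In a tetrahedral site the filling is e⁴ t₂⁵: CFSE(tet) = -0.4Δₜ = -0.4 × (4/9)(7540) = -1340 cm⁻¹.
OSPE = CFSE(oct) − CFSE(tet) = -4524 − (-1340) = -3184 cm⁻¹.

-3184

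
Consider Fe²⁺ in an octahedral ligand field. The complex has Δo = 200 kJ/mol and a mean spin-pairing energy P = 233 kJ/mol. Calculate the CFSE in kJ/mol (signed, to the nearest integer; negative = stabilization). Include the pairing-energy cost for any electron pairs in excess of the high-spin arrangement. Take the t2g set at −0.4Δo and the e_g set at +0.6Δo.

Fe sits in group 8; removing 2 electrons leaves Fe²⁺ with 8 − 2 = 6 d electrons.
Here Δo < P (200 < 233), so the high-spin state is favoured.
That gives t2g^4 e_g^2.
Orbital CFSE = -0.4Δo = -0.4 × 200 = -80 kJ/mol.
High-spin has no excess pairs, so no pairing correction applies.

-80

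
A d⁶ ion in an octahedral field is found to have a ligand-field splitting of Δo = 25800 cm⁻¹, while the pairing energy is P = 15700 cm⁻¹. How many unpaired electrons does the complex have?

With Δo > P the complex is low-spin.
Filling d⁶ accordingly: t₂g⁶ eg⁰.
Unpaired electrons: 0.

0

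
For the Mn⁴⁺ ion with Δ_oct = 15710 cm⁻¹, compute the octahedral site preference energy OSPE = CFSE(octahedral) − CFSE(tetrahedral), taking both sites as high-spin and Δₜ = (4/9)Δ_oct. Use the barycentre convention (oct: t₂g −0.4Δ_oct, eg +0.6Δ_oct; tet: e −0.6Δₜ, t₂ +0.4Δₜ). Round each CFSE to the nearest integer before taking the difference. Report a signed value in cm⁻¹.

-13266

Mn sits in group 7; removing 4 electrons leaves Mn⁴⁺ with 7 − 4 = 3 d electrons.
Octahedral (high-spin): t₂g³ eg⁰, CFSE = 3(−0.4) + 0(+0.6) = -1.2Δ_oct = -1.2 × 15710 = -18852 cm⁻¹.
Tetrahedral e² t₂¹ gives -0.8Δₜ = -0.8 × (4/9) × 15710 = -5586 cm⁻¹.
OSPE = CFSE(oct) − CFSE(tet) = -18852 − (-5586) = -13266 cm⁻¹.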